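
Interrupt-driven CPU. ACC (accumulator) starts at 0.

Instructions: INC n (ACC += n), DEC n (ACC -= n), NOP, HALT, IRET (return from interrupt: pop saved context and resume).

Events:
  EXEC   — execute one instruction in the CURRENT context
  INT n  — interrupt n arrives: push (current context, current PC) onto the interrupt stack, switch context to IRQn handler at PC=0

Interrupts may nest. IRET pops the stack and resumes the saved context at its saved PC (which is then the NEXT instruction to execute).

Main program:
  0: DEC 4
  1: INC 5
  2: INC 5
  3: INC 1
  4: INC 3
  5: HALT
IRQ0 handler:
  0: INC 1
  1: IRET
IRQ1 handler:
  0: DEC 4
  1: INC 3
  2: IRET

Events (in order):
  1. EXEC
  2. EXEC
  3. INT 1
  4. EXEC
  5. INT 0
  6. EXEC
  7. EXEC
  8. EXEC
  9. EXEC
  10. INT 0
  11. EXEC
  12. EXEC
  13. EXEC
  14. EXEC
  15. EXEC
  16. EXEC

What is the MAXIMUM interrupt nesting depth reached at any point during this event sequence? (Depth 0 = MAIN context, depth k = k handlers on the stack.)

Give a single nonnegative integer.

Event 1 (EXEC): [MAIN] PC=0: DEC 4 -> ACC=-4 [depth=0]
Event 2 (EXEC): [MAIN] PC=1: INC 5 -> ACC=1 [depth=0]
Event 3 (INT 1): INT 1 arrives: push (MAIN, PC=2), enter IRQ1 at PC=0 (depth now 1) [depth=1]
Event 4 (EXEC): [IRQ1] PC=0: DEC 4 -> ACC=-3 [depth=1]
Event 5 (INT 0): INT 0 arrives: push (IRQ1, PC=1), enter IRQ0 at PC=0 (depth now 2) [depth=2]
Event 6 (EXEC): [IRQ0] PC=0: INC 1 -> ACC=-2 [depth=2]
Event 7 (EXEC): [IRQ0] PC=1: IRET -> resume IRQ1 at PC=1 (depth now 1) [depth=1]
Event 8 (EXEC): [IRQ1] PC=1: INC 3 -> ACC=1 [depth=1]
Event 9 (EXEC): [IRQ1] PC=2: IRET -> resume MAIN at PC=2 (depth now 0) [depth=0]
Event 10 (INT 0): INT 0 arrives: push (MAIN, PC=2), enter IRQ0 at PC=0 (depth now 1) [depth=1]
Event 11 (EXEC): [IRQ0] PC=0: INC 1 -> ACC=2 [depth=1]
Event 12 (EXEC): [IRQ0] PC=1: IRET -> resume MAIN at PC=2 (depth now 0) [depth=0]
Event 13 (EXEC): [MAIN] PC=2: INC 5 -> ACC=7 [depth=0]
Event 14 (EXEC): [MAIN] PC=3: INC 1 -> ACC=8 [depth=0]
Event 15 (EXEC): [MAIN] PC=4: INC 3 -> ACC=11 [depth=0]
Event 16 (EXEC): [MAIN] PC=5: HALT [depth=0]
Max depth observed: 2

Answer: 2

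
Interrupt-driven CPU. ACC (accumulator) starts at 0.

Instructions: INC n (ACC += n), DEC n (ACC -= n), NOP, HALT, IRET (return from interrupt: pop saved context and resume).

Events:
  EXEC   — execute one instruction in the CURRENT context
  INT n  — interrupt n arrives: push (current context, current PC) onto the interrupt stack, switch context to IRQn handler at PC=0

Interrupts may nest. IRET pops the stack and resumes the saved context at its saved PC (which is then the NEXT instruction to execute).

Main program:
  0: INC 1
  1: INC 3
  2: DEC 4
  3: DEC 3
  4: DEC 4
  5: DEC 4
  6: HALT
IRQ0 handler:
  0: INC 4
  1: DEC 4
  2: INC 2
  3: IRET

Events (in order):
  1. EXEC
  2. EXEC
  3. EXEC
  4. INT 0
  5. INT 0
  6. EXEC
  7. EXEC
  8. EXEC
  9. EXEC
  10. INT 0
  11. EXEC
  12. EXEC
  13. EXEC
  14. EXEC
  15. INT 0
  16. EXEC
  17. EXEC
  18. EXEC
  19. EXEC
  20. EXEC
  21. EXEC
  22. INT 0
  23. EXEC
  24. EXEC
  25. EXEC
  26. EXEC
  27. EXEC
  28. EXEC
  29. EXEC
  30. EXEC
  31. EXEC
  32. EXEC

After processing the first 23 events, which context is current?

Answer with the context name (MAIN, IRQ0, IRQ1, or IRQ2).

Answer: IRQ0

Derivation:
Event 1 (EXEC): [MAIN] PC=0: INC 1 -> ACC=1
Event 2 (EXEC): [MAIN] PC=1: INC 3 -> ACC=4
Event 3 (EXEC): [MAIN] PC=2: DEC 4 -> ACC=0
Event 4 (INT 0): INT 0 arrives: push (MAIN, PC=3), enter IRQ0 at PC=0 (depth now 1)
Event 5 (INT 0): INT 0 arrives: push (IRQ0, PC=0), enter IRQ0 at PC=0 (depth now 2)
Event 6 (EXEC): [IRQ0] PC=0: INC 4 -> ACC=4
Event 7 (EXEC): [IRQ0] PC=1: DEC 4 -> ACC=0
Event 8 (EXEC): [IRQ0] PC=2: INC 2 -> ACC=2
Event 9 (EXEC): [IRQ0] PC=3: IRET -> resume IRQ0 at PC=0 (depth now 1)
Event 10 (INT 0): INT 0 arrives: push (IRQ0, PC=0), enter IRQ0 at PC=0 (depth now 2)
Event 11 (EXEC): [IRQ0] PC=0: INC 4 -> ACC=6
Event 12 (EXEC): [IRQ0] PC=1: DEC 4 -> ACC=2
Event 13 (EXEC): [IRQ0] PC=2: INC 2 -> ACC=4
Event 14 (EXEC): [IRQ0] PC=3: IRET -> resume IRQ0 at PC=0 (depth now 1)
Event 15 (INT 0): INT 0 arrives: push (IRQ0, PC=0), enter IRQ0 at PC=0 (depth now 2)
Event 16 (EXEC): [IRQ0] PC=0: INC 4 -> ACC=8
Event 17 (EXEC): [IRQ0] PC=1: DEC 4 -> ACC=4
Event 18 (EXEC): [IRQ0] PC=2: INC 2 -> ACC=6
Event 19 (EXEC): [IRQ0] PC=3: IRET -> resume IRQ0 at PC=0 (depth now 1)
Event 20 (EXEC): [IRQ0] PC=0: INC 4 -> ACC=10
Event 21 (EXEC): [IRQ0] PC=1: DEC 4 -> ACC=6
Event 22 (INT 0): INT 0 arrives: push (IRQ0, PC=2), enter IRQ0 at PC=0 (depth now 2)
Event 23 (EXEC): [IRQ0] PC=0: INC 4 -> ACC=10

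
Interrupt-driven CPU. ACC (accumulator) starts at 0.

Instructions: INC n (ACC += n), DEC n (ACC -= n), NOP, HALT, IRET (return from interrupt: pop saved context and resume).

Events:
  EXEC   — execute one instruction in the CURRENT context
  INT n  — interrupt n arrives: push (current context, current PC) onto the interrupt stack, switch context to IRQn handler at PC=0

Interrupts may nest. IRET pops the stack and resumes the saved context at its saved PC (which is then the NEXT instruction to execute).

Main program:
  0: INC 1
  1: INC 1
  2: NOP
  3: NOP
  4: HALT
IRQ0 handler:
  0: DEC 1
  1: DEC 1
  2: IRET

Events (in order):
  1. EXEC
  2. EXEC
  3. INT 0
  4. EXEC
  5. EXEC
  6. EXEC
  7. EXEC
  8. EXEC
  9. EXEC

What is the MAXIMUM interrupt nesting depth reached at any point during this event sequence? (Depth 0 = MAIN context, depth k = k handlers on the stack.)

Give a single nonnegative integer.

Answer: 1

Derivation:
Event 1 (EXEC): [MAIN] PC=0: INC 1 -> ACC=1 [depth=0]
Event 2 (EXEC): [MAIN] PC=1: INC 1 -> ACC=2 [depth=0]
Event 3 (INT 0): INT 0 arrives: push (MAIN, PC=2), enter IRQ0 at PC=0 (depth now 1) [depth=1]
Event 4 (EXEC): [IRQ0] PC=0: DEC 1 -> ACC=1 [depth=1]
Event 5 (EXEC): [IRQ0] PC=1: DEC 1 -> ACC=0 [depth=1]
Event 6 (EXEC): [IRQ0] PC=2: IRET -> resume MAIN at PC=2 (depth now 0) [depth=0]
Event 7 (EXEC): [MAIN] PC=2: NOP [depth=0]
Event 8 (EXEC): [MAIN] PC=3: NOP [depth=0]
Event 9 (EXEC): [MAIN] PC=4: HALT [depth=0]
Max depth observed: 1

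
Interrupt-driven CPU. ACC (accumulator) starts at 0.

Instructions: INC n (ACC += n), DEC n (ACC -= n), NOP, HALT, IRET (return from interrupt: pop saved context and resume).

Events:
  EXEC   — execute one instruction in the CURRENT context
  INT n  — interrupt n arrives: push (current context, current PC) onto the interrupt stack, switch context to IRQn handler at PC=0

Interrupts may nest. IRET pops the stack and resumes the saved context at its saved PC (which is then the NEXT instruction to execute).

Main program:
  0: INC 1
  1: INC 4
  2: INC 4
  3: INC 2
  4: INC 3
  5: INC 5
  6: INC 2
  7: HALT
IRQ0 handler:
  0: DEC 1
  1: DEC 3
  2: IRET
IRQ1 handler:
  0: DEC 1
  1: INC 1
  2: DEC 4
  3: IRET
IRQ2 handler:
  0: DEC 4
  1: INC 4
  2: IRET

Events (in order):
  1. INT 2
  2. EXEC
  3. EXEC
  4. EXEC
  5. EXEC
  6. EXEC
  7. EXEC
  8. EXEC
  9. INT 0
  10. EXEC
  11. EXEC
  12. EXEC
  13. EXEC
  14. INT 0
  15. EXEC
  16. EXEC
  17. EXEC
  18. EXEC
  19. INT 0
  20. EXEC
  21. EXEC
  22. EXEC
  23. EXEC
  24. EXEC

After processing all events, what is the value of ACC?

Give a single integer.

Event 1 (INT 2): INT 2 arrives: push (MAIN, PC=0), enter IRQ2 at PC=0 (depth now 1)
Event 2 (EXEC): [IRQ2] PC=0: DEC 4 -> ACC=-4
Event 3 (EXEC): [IRQ2] PC=1: INC 4 -> ACC=0
Event 4 (EXEC): [IRQ2] PC=2: IRET -> resume MAIN at PC=0 (depth now 0)
Event 5 (EXEC): [MAIN] PC=0: INC 1 -> ACC=1
Event 6 (EXEC): [MAIN] PC=1: INC 4 -> ACC=5
Event 7 (EXEC): [MAIN] PC=2: INC 4 -> ACC=9
Event 8 (EXEC): [MAIN] PC=3: INC 2 -> ACC=11
Event 9 (INT 0): INT 0 arrives: push (MAIN, PC=4), enter IRQ0 at PC=0 (depth now 1)
Event 10 (EXEC): [IRQ0] PC=0: DEC 1 -> ACC=10
Event 11 (EXEC): [IRQ0] PC=1: DEC 3 -> ACC=7
Event 12 (EXEC): [IRQ0] PC=2: IRET -> resume MAIN at PC=4 (depth now 0)
Event 13 (EXEC): [MAIN] PC=4: INC 3 -> ACC=10
Event 14 (INT 0): INT 0 arrives: push (MAIN, PC=5), enter IRQ0 at PC=0 (depth now 1)
Event 15 (EXEC): [IRQ0] PC=0: DEC 1 -> ACC=9
Event 16 (EXEC): [IRQ0] PC=1: DEC 3 -> ACC=6
Event 17 (EXEC): [IRQ0] PC=2: IRET -> resume MAIN at PC=5 (depth now 0)
Event 18 (EXEC): [MAIN] PC=5: INC 5 -> ACC=11
Event 19 (INT 0): INT 0 arrives: push (MAIN, PC=6), enter IRQ0 at PC=0 (depth now 1)
Event 20 (EXEC): [IRQ0] PC=0: DEC 1 -> ACC=10
Event 21 (EXEC): [IRQ0] PC=1: DEC 3 -> ACC=7
Event 22 (EXEC): [IRQ0] PC=2: IRET -> resume MAIN at PC=6 (depth now 0)
Event 23 (EXEC): [MAIN] PC=6: INC 2 -> ACC=9
Event 24 (EXEC): [MAIN] PC=7: HALT

Answer: 9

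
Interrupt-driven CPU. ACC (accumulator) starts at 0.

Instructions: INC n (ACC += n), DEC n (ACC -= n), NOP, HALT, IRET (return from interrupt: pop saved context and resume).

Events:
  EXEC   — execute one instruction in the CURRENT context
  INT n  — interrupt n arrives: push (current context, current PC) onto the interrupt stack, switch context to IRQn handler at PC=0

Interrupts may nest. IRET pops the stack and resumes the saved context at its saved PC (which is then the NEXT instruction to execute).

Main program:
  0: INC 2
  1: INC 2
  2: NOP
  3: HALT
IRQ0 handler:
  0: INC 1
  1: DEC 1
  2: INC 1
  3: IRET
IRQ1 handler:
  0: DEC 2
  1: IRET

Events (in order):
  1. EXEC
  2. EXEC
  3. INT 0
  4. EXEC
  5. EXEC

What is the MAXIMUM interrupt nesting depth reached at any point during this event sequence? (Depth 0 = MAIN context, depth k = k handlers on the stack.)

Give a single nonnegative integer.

Event 1 (EXEC): [MAIN] PC=0: INC 2 -> ACC=2 [depth=0]
Event 2 (EXEC): [MAIN] PC=1: INC 2 -> ACC=4 [depth=0]
Event 3 (INT 0): INT 0 arrives: push (MAIN, PC=2), enter IRQ0 at PC=0 (depth now 1) [depth=1]
Event 4 (EXEC): [IRQ0] PC=0: INC 1 -> ACC=5 [depth=1]
Event 5 (EXEC): [IRQ0] PC=1: DEC 1 -> ACC=4 [depth=1]
Max depth observed: 1

Answer: 1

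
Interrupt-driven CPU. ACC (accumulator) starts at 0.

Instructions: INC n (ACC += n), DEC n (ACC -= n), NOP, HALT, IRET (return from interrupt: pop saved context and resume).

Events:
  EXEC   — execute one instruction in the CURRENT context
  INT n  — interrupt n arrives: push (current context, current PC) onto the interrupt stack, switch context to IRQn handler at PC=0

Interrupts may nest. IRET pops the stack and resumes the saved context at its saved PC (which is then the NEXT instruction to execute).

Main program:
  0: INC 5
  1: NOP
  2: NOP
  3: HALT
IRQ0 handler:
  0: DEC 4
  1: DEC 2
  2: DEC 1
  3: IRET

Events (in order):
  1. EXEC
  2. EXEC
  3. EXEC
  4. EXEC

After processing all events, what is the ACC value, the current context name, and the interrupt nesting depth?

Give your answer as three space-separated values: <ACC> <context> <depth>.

Event 1 (EXEC): [MAIN] PC=0: INC 5 -> ACC=5
Event 2 (EXEC): [MAIN] PC=1: NOP
Event 3 (EXEC): [MAIN] PC=2: NOP
Event 4 (EXEC): [MAIN] PC=3: HALT

Answer: 5 MAIN 0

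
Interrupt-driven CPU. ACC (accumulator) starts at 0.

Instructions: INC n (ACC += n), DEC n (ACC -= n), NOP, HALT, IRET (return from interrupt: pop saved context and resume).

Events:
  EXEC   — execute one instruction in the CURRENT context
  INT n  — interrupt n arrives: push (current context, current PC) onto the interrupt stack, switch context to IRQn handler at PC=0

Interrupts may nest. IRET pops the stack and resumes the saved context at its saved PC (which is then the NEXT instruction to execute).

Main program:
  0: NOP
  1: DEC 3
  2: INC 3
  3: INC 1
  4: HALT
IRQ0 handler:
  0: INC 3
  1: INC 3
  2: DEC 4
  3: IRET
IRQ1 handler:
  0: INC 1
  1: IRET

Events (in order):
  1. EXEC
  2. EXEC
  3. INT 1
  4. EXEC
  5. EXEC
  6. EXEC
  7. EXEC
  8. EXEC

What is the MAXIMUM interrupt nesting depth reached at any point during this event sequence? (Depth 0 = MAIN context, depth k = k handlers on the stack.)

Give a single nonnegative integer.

Answer: 1

Derivation:
Event 1 (EXEC): [MAIN] PC=0: NOP [depth=0]
Event 2 (EXEC): [MAIN] PC=1: DEC 3 -> ACC=-3 [depth=0]
Event 3 (INT 1): INT 1 arrives: push (MAIN, PC=2), enter IRQ1 at PC=0 (depth now 1) [depth=1]
Event 4 (EXEC): [IRQ1] PC=0: INC 1 -> ACC=-2 [depth=1]
Event 5 (EXEC): [IRQ1] PC=1: IRET -> resume MAIN at PC=2 (depth now 0) [depth=0]
Event 6 (EXEC): [MAIN] PC=2: INC 3 -> ACC=1 [depth=0]
Event 7 (EXEC): [MAIN] PC=3: INC 1 -> ACC=2 [depth=0]
Event 8 (EXEC): [MAIN] PC=4: HALT [depth=0]
Max depth observed: 1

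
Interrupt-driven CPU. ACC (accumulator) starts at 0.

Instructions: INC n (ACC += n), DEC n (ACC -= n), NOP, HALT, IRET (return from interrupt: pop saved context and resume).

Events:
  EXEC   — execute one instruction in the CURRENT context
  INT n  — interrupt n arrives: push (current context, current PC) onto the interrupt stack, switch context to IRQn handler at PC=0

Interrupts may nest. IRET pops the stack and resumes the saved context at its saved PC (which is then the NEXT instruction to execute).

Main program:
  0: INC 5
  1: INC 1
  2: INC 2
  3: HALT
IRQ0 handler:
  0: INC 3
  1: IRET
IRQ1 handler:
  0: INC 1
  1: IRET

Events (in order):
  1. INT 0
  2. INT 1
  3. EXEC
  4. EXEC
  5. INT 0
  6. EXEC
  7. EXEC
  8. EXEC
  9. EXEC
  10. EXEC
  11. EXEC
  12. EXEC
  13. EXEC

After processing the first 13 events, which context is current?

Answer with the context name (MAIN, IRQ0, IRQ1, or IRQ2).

Answer: MAIN

Derivation:
Event 1 (INT 0): INT 0 arrives: push (MAIN, PC=0), enter IRQ0 at PC=0 (depth now 1)
Event 2 (INT 1): INT 1 arrives: push (IRQ0, PC=0), enter IRQ1 at PC=0 (depth now 2)
Event 3 (EXEC): [IRQ1] PC=0: INC 1 -> ACC=1
Event 4 (EXEC): [IRQ1] PC=1: IRET -> resume IRQ0 at PC=0 (depth now 1)
Event 5 (INT 0): INT 0 arrives: push (IRQ0, PC=0), enter IRQ0 at PC=0 (depth now 2)
Event 6 (EXEC): [IRQ0] PC=0: INC 3 -> ACC=4
Event 7 (EXEC): [IRQ0] PC=1: IRET -> resume IRQ0 at PC=0 (depth now 1)
Event 8 (EXEC): [IRQ0] PC=0: INC 3 -> ACC=7
Event 9 (EXEC): [IRQ0] PC=1: IRET -> resume MAIN at PC=0 (depth now 0)
Event 10 (EXEC): [MAIN] PC=0: INC 5 -> ACC=12
Event 11 (EXEC): [MAIN] PC=1: INC 1 -> ACC=13
Event 12 (EXEC): [MAIN] PC=2: INC 2 -> ACC=15
Event 13 (EXEC): [MAIN] PC=3: HALT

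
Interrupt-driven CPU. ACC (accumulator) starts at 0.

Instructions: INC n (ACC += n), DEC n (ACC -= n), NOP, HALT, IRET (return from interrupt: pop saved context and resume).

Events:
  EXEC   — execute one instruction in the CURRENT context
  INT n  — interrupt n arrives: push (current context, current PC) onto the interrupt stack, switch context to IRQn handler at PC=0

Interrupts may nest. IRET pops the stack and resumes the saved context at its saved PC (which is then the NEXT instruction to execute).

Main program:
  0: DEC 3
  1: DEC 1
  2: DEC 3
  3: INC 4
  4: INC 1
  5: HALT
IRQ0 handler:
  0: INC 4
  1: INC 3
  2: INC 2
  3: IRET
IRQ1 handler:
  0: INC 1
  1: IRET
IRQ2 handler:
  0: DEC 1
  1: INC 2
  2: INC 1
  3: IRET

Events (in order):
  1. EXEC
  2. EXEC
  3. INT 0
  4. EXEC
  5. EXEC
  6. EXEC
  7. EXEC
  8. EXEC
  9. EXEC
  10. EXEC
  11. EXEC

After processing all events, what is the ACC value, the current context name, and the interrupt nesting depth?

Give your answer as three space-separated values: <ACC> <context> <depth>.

Answer: 7 MAIN 0

Derivation:
Event 1 (EXEC): [MAIN] PC=0: DEC 3 -> ACC=-3
Event 2 (EXEC): [MAIN] PC=1: DEC 1 -> ACC=-4
Event 3 (INT 0): INT 0 arrives: push (MAIN, PC=2), enter IRQ0 at PC=0 (depth now 1)
Event 4 (EXEC): [IRQ0] PC=0: INC 4 -> ACC=0
Event 5 (EXEC): [IRQ0] PC=1: INC 3 -> ACC=3
Event 6 (EXEC): [IRQ0] PC=2: INC 2 -> ACC=5
Event 7 (EXEC): [IRQ0] PC=3: IRET -> resume MAIN at PC=2 (depth now 0)
Event 8 (EXEC): [MAIN] PC=2: DEC 3 -> ACC=2
Event 9 (EXEC): [MAIN] PC=3: INC 4 -> ACC=6
Event 10 (EXEC): [MAIN] PC=4: INC 1 -> ACC=7
Event 11 (EXEC): [MAIN] PC=5: HALT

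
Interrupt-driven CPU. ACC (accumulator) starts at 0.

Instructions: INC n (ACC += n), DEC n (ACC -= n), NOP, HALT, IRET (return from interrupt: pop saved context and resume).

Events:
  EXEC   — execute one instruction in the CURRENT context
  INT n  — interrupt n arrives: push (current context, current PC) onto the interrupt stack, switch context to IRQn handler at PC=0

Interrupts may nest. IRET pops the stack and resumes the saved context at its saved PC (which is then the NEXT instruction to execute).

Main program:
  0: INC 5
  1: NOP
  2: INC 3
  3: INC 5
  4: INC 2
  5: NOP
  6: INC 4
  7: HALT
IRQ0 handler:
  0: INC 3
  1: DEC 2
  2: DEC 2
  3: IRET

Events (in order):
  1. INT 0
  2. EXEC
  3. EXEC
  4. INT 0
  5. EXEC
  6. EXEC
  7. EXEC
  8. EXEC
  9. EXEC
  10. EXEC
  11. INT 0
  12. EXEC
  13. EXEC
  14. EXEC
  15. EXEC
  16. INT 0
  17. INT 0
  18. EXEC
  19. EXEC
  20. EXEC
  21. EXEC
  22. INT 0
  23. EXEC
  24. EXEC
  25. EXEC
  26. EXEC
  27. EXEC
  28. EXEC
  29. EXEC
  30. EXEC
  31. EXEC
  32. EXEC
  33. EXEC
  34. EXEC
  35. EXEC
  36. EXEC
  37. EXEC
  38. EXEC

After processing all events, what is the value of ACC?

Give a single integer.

Event 1 (INT 0): INT 0 arrives: push (MAIN, PC=0), enter IRQ0 at PC=0 (depth now 1)
Event 2 (EXEC): [IRQ0] PC=0: INC 3 -> ACC=3
Event 3 (EXEC): [IRQ0] PC=1: DEC 2 -> ACC=1
Event 4 (INT 0): INT 0 arrives: push (IRQ0, PC=2), enter IRQ0 at PC=0 (depth now 2)
Event 5 (EXEC): [IRQ0] PC=0: INC 3 -> ACC=4
Event 6 (EXEC): [IRQ0] PC=1: DEC 2 -> ACC=2
Event 7 (EXEC): [IRQ0] PC=2: DEC 2 -> ACC=0
Event 8 (EXEC): [IRQ0] PC=3: IRET -> resume IRQ0 at PC=2 (depth now 1)
Event 9 (EXEC): [IRQ0] PC=2: DEC 2 -> ACC=-2
Event 10 (EXEC): [IRQ0] PC=3: IRET -> resume MAIN at PC=0 (depth now 0)
Event 11 (INT 0): INT 0 arrives: push (MAIN, PC=0), enter IRQ0 at PC=0 (depth now 1)
Event 12 (EXEC): [IRQ0] PC=0: INC 3 -> ACC=1
Event 13 (EXEC): [IRQ0] PC=1: DEC 2 -> ACC=-1
Event 14 (EXEC): [IRQ0] PC=2: DEC 2 -> ACC=-3
Event 15 (EXEC): [IRQ0] PC=3: IRET -> resume MAIN at PC=0 (depth now 0)
Event 16 (INT 0): INT 0 arrives: push (MAIN, PC=0), enter IRQ0 at PC=0 (depth now 1)
Event 17 (INT 0): INT 0 arrives: push (IRQ0, PC=0), enter IRQ0 at PC=0 (depth now 2)
Event 18 (EXEC): [IRQ0] PC=0: INC 3 -> ACC=0
Event 19 (EXEC): [IRQ0] PC=1: DEC 2 -> ACC=-2
Event 20 (EXEC): [IRQ0] PC=2: DEC 2 -> ACC=-4
Event 21 (EXEC): [IRQ0] PC=3: IRET -> resume IRQ0 at PC=0 (depth now 1)
Event 22 (INT 0): INT 0 arrives: push (IRQ0, PC=0), enter IRQ0 at PC=0 (depth now 2)
Event 23 (EXEC): [IRQ0] PC=0: INC 3 -> ACC=-1
Event 24 (EXEC): [IRQ0] PC=1: DEC 2 -> ACC=-3
Event 25 (EXEC): [IRQ0] PC=2: DEC 2 -> ACC=-5
Event 26 (EXEC): [IRQ0] PC=3: IRET -> resume IRQ0 at PC=0 (depth now 1)
Event 27 (EXEC): [IRQ0] PC=0: INC 3 -> ACC=-2
Event 28 (EXEC): [IRQ0] PC=1: DEC 2 -> ACC=-4
Event 29 (EXEC): [IRQ0] PC=2: DEC 2 -> ACC=-6
Event 30 (EXEC): [IRQ0] PC=3: IRET -> resume MAIN at PC=0 (depth now 0)
Event 31 (EXEC): [MAIN] PC=0: INC 5 -> ACC=-1
Event 32 (EXEC): [MAIN] PC=1: NOP
Event 33 (EXEC): [MAIN] PC=2: INC 3 -> ACC=2
Event 34 (EXEC): [MAIN] PC=3: INC 5 -> ACC=7
Event 35 (EXEC): [MAIN] PC=4: INC 2 -> ACC=9
Event 36 (EXEC): [MAIN] PC=5: NOP
Event 37 (EXEC): [MAIN] PC=6: INC 4 -> ACC=13
Event 38 (EXEC): [MAIN] PC=7: HALT

Answer: 13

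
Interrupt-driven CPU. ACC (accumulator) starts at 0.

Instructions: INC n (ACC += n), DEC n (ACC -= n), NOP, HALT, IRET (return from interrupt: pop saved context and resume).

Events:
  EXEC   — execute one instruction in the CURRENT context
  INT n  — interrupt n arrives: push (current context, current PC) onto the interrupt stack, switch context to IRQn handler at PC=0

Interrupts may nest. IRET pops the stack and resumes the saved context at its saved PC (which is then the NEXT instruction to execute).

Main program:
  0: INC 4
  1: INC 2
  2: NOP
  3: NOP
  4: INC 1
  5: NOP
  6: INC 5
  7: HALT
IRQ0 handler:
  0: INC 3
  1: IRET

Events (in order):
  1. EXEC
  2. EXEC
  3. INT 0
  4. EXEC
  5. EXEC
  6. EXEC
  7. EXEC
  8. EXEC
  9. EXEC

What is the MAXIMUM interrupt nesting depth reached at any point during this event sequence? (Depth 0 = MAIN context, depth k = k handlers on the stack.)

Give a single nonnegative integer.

Answer: 1

Derivation:
Event 1 (EXEC): [MAIN] PC=0: INC 4 -> ACC=4 [depth=0]
Event 2 (EXEC): [MAIN] PC=1: INC 2 -> ACC=6 [depth=0]
Event 3 (INT 0): INT 0 arrives: push (MAIN, PC=2), enter IRQ0 at PC=0 (depth now 1) [depth=1]
Event 4 (EXEC): [IRQ0] PC=0: INC 3 -> ACC=9 [depth=1]
Event 5 (EXEC): [IRQ0] PC=1: IRET -> resume MAIN at PC=2 (depth now 0) [depth=0]
Event 6 (EXEC): [MAIN] PC=2: NOP [depth=0]
Event 7 (EXEC): [MAIN] PC=3: NOP [depth=0]
Event 8 (EXEC): [MAIN] PC=4: INC 1 -> ACC=10 [depth=0]
Event 9 (EXEC): [MAIN] PC=5: NOP [depth=0]
Max depth observed: 1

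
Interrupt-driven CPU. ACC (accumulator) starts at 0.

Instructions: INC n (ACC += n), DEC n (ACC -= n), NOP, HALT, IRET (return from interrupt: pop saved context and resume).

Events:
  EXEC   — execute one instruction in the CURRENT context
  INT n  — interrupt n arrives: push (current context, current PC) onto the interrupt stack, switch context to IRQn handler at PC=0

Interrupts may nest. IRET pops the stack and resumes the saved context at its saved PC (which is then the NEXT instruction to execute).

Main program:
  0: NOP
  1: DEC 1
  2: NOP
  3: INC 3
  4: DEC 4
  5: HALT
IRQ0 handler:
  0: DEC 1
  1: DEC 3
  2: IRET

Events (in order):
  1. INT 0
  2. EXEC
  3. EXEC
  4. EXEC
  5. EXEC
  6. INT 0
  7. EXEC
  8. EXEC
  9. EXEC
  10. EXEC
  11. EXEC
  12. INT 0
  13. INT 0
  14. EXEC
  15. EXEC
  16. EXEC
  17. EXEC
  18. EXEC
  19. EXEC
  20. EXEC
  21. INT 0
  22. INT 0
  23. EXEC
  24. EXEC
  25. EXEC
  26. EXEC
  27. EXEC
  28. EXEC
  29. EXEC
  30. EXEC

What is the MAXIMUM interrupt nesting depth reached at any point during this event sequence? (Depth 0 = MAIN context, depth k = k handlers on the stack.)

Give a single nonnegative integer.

Answer: 2

Derivation:
Event 1 (INT 0): INT 0 arrives: push (MAIN, PC=0), enter IRQ0 at PC=0 (depth now 1) [depth=1]
Event 2 (EXEC): [IRQ0] PC=0: DEC 1 -> ACC=-1 [depth=1]
Event 3 (EXEC): [IRQ0] PC=1: DEC 3 -> ACC=-4 [depth=1]
Event 4 (EXEC): [IRQ0] PC=2: IRET -> resume MAIN at PC=0 (depth now 0) [depth=0]
Event 5 (EXEC): [MAIN] PC=0: NOP [depth=0]
Event 6 (INT 0): INT 0 arrives: push (MAIN, PC=1), enter IRQ0 at PC=0 (depth now 1) [depth=1]
Event 7 (EXEC): [IRQ0] PC=0: DEC 1 -> ACC=-5 [depth=1]
Event 8 (EXEC): [IRQ0] PC=1: DEC 3 -> ACC=-8 [depth=1]
Event 9 (EXEC): [IRQ0] PC=2: IRET -> resume MAIN at PC=1 (depth now 0) [depth=0]
Event 10 (EXEC): [MAIN] PC=1: DEC 1 -> ACC=-9 [depth=0]
Event 11 (EXEC): [MAIN] PC=2: NOP [depth=0]
Event 12 (INT 0): INT 0 arrives: push (MAIN, PC=3), enter IRQ0 at PC=0 (depth now 1) [depth=1]
Event 13 (INT 0): INT 0 arrives: push (IRQ0, PC=0), enter IRQ0 at PC=0 (depth now 2) [depth=2]
Event 14 (EXEC): [IRQ0] PC=0: DEC 1 -> ACC=-10 [depth=2]
Event 15 (EXEC): [IRQ0] PC=1: DEC 3 -> ACC=-13 [depth=2]
Event 16 (EXEC): [IRQ0] PC=2: IRET -> resume IRQ0 at PC=0 (depth now 1) [depth=1]
Event 17 (EXEC): [IRQ0] PC=0: DEC 1 -> ACC=-14 [depth=1]
Event 18 (EXEC): [IRQ0] PC=1: DEC 3 -> ACC=-17 [depth=1]
Event 19 (EXEC): [IRQ0] PC=2: IRET -> resume MAIN at PC=3 (depth now 0) [depth=0]
Event 20 (EXEC): [MAIN] PC=3: INC 3 -> ACC=-14 [depth=0]
Event 21 (INT 0): INT 0 arrives: push (MAIN, PC=4), enter IRQ0 at PC=0 (depth now 1) [depth=1]
Event 22 (INT 0): INT 0 arrives: push (IRQ0, PC=0), enter IRQ0 at PC=0 (depth now 2) [depth=2]
Event 23 (EXEC): [IRQ0] PC=0: DEC 1 -> ACC=-15 [depth=2]
Event 24 (EXEC): [IRQ0] PC=1: DEC 3 -> ACC=-18 [depth=2]
Event 25 (EXEC): [IRQ0] PC=2: IRET -> resume IRQ0 at PC=0 (depth now 1) [depth=1]
Event 26 (EXEC): [IRQ0] PC=0: DEC 1 -> ACC=-19 [depth=1]
Event 27 (EXEC): [IRQ0] PC=1: DEC 3 -> ACC=-22 [depth=1]
Event 28 (EXEC): [IRQ0] PC=2: IRET -> resume MAIN at PC=4 (depth now 0) [depth=0]
Event 29 (EXEC): [MAIN] PC=4: DEC 4 -> ACC=-26 [depth=0]
Event 30 (EXEC): [MAIN] PC=5: HALT [depth=0]
Max depth observed: 2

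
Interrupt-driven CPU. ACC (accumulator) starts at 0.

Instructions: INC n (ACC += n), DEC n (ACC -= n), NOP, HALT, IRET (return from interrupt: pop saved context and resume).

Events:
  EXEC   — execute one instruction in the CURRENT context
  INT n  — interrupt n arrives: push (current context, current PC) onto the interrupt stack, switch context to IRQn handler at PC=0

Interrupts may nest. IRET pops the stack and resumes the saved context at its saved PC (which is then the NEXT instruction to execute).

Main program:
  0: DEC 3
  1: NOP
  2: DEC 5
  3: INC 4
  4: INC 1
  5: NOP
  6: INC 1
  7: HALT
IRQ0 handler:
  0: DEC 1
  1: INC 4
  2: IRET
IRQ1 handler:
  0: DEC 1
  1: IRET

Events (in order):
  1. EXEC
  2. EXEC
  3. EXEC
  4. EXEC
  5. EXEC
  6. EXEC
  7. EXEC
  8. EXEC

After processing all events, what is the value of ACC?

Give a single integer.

Answer: -2

Derivation:
Event 1 (EXEC): [MAIN] PC=0: DEC 3 -> ACC=-3
Event 2 (EXEC): [MAIN] PC=1: NOP
Event 3 (EXEC): [MAIN] PC=2: DEC 5 -> ACC=-8
Event 4 (EXEC): [MAIN] PC=3: INC 4 -> ACC=-4
Event 5 (EXEC): [MAIN] PC=4: INC 1 -> ACC=-3
Event 6 (EXEC): [MAIN] PC=5: NOP
Event 7 (EXEC): [MAIN] PC=6: INC 1 -> ACC=-2
Event 8 (EXEC): [MAIN] PC=7: HALT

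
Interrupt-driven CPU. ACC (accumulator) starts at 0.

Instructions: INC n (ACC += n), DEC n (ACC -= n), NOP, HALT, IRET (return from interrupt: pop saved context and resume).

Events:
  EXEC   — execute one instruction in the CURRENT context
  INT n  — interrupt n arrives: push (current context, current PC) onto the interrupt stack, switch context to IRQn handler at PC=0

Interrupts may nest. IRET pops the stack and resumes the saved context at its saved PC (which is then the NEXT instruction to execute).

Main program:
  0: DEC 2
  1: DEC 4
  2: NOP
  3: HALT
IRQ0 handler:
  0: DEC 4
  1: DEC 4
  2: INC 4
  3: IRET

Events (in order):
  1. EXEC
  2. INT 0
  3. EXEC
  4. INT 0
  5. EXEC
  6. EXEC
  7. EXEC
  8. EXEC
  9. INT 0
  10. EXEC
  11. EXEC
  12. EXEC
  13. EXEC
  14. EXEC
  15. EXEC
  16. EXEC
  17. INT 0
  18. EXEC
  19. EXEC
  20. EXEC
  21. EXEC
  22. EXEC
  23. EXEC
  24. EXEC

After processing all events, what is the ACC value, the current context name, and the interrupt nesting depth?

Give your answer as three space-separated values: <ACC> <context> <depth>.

Event 1 (EXEC): [MAIN] PC=0: DEC 2 -> ACC=-2
Event 2 (INT 0): INT 0 arrives: push (MAIN, PC=1), enter IRQ0 at PC=0 (depth now 1)
Event 3 (EXEC): [IRQ0] PC=0: DEC 4 -> ACC=-6
Event 4 (INT 0): INT 0 arrives: push (IRQ0, PC=1), enter IRQ0 at PC=0 (depth now 2)
Event 5 (EXEC): [IRQ0] PC=0: DEC 4 -> ACC=-10
Event 6 (EXEC): [IRQ0] PC=1: DEC 4 -> ACC=-14
Event 7 (EXEC): [IRQ0] PC=2: INC 4 -> ACC=-10
Event 8 (EXEC): [IRQ0] PC=3: IRET -> resume IRQ0 at PC=1 (depth now 1)
Event 9 (INT 0): INT 0 arrives: push (IRQ0, PC=1), enter IRQ0 at PC=0 (depth now 2)
Event 10 (EXEC): [IRQ0] PC=0: DEC 4 -> ACC=-14
Event 11 (EXEC): [IRQ0] PC=1: DEC 4 -> ACC=-18
Event 12 (EXEC): [IRQ0] PC=2: INC 4 -> ACC=-14
Event 13 (EXEC): [IRQ0] PC=3: IRET -> resume IRQ0 at PC=1 (depth now 1)
Event 14 (EXEC): [IRQ0] PC=1: DEC 4 -> ACC=-18
Event 15 (EXEC): [IRQ0] PC=2: INC 4 -> ACC=-14
Event 16 (EXEC): [IRQ0] PC=3: IRET -> resume MAIN at PC=1 (depth now 0)
Event 17 (INT 0): INT 0 arrives: push (MAIN, PC=1), enter IRQ0 at PC=0 (depth now 1)
Event 18 (EXEC): [IRQ0] PC=0: DEC 4 -> ACC=-18
Event 19 (EXEC): [IRQ0] PC=1: DEC 4 -> ACC=-22
Event 20 (EXEC): [IRQ0] PC=2: INC 4 -> ACC=-18
Event 21 (EXEC): [IRQ0] PC=3: IRET -> resume MAIN at PC=1 (depth now 0)
Event 22 (EXEC): [MAIN] PC=1: DEC 4 -> ACC=-22
Event 23 (EXEC): [MAIN] PC=2: NOP
Event 24 (EXEC): [MAIN] PC=3: HALT

Answer: -22 MAIN 0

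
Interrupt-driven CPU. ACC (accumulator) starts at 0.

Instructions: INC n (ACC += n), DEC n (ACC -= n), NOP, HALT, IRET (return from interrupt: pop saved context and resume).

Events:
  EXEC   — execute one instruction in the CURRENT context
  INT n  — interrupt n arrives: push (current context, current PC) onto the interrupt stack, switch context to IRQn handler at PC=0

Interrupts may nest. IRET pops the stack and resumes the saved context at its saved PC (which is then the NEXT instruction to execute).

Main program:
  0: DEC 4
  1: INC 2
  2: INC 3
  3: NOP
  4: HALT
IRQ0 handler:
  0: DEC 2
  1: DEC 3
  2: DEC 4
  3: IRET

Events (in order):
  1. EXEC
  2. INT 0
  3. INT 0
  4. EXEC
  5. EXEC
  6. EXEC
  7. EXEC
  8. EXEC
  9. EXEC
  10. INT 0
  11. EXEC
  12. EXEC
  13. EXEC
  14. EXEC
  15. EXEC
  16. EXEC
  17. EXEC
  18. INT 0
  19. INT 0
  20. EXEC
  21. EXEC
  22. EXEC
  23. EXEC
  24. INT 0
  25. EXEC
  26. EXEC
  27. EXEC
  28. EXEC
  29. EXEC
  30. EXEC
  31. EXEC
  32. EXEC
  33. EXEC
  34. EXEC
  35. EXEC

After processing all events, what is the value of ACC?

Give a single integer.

Answer: -53

Derivation:
Event 1 (EXEC): [MAIN] PC=0: DEC 4 -> ACC=-4
Event 2 (INT 0): INT 0 arrives: push (MAIN, PC=1), enter IRQ0 at PC=0 (depth now 1)
Event 3 (INT 0): INT 0 arrives: push (IRQ0, PC=0), enter IRQ0 at PC=0 (depth now 2)
Event 4 (EXEC): [IRQ0] PC=0: DEC 2 -> ACC=-6
Event 5 (EXEC): [IRQ0] PC=1: DEC 3 -> ACC=-9
Event 6 (EXEC): [IRQ0] PC=2: DEC 4 -> ACC=-13
Event 7 (EXEC): [IRQ0] PC=3: IRET -> resume IRQ0 at PC=0 (depth now 1)
Event 8 (EXEC): [IRQ0] PC=0: DEC 2 -> ACC=-15
Event 9 (EXEC): [IRQ0] PC=1: DEC 3 -> ACC=-18
Event 10 (INT 0): INT 0 arrives: push (IRQ0, PC=2), enter IRQ0 at PC=0 (depth now 2)
Event 11 (EXEC): [IRQ0] PC=0: DEC 2 -> ACC=-20
Event 12 (EXEC): [IRQ0] PC=1: DEC 3 -> ACC=-23
Event 13 (EXEC): [IRQ0] PC=2: DEC 4 -> ACC=-27
Event 14 (EXEC): [IRQ0] PC=3: IRET -> resume IRQ0 at PC=2 (depth now 1)
Event 15 (EXEC): [IRQ0] PC=2: DEC 4 -> ACC=-31
Event 16 (EXEC): [IRQ0] PC=3: IRET -> resume MAIN at PC=1 (depth now 0)
Event 17 (EXEC): [MAIN] PC=1: INC 2 -> ACC=-29
Event 18 (INT 0): INT 0 arrives: push (MAIN, PC=2), enter IRQ0 at PC=0 (depth now 1)
Event 19 (INT 0): INT 0 arrives: push (IRQ0, PC=0), enter IRQ0 at PC=0 (depth now 2)
Event 20 (EXEC): [IRQ0] PC=0: DEC 2 -> ACC=-31
Event 21 (EXEC): [IRQ0] PC=1: DEC 3 -> ACC=-34
Event 22 (EXEC): [IRQ0] PC=2: DEC 4 -> ACC=-38
Event 23 (EXEC): [IRQ0] PC=3: IRET -> resume IRQ0 at PC=0 (depth now 1)
Event 24 (INT 0): INT 0 arrives: push (IRQ0, PC=0), enter IRQ0 at PC=0 (depth now 2)
Event 25 (EXEC): [IRQ0] PC=0: DEC 2 -> ACC=-40
Event 26 (EXEC): [IRQ0] PC=1: DEC 3 -> ACC=-43
Event 27 (EXEC): [IRQ0] PC=2: DEC 4 -> ACC=-47
Event 28 (EXEC): [IRQ0] PC=3: IRET -> resume IRQ0 at PC=0 (depth now 1)
Event 29 (EXEC): [IRQ0] PC=0: DEC 2 -> ACC=-49
Event 30 (EXEC): [IRQ0] PC=1: DEC 3 -> ACC=-52
Event 31 (EXEC): [IRQ0] PC=2: DEC 4 -> ACC=-56
Event 32 (EXEC): [IRQ0] PC=3: IRET -> resume MAIN at PC=2 (depth now 0)
Event 33 (EXEC): [MAIN] PC=2: INC 3 -> ACC=-53
Event 34 (EXEC): [MAIN] PC=3: NOP
Event 35 (EXEC): [MAIN] PC=4: HALT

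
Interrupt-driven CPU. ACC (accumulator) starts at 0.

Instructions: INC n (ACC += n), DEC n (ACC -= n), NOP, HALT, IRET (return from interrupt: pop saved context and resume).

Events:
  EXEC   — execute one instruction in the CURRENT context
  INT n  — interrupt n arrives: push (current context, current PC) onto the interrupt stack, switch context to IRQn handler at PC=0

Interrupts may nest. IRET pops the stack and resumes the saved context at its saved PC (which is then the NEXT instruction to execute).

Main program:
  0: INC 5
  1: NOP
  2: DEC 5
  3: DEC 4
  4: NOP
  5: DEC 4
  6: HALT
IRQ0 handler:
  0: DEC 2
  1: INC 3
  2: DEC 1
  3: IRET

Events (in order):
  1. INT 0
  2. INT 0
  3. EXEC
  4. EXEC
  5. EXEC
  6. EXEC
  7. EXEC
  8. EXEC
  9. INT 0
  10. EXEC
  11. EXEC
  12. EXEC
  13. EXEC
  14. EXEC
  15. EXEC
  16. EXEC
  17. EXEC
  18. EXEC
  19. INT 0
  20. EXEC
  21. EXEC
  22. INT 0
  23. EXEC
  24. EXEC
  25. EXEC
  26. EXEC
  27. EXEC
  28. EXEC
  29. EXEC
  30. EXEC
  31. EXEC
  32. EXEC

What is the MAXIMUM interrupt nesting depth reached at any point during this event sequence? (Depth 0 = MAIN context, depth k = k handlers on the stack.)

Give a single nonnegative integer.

Answer: 2

Derivation:
Event 1 (INT 0): INT 0 arrives: push (MAIN, PC=0), enter IRQ0 at PC=0 (depth now 1) [depth=1]
Event 2 (INT 0): INT 0 arrives: push (IRQ0, PC=0), enter IRQ0 at PC=0 (depth now 2) [depth=2]
Event 3 (EXEC): [IRQ0] PC=0: DEC 2 -> ACC=-2 [depth=2]
Event 4 (EXEC): [IRQ0] PC=1: INC 3 -> ACC=1 [depth=2]
Event 5 (EXEC): [IRQ0] PC=2: DEC 1 -> ACC=0 [depth=2]
Event 6 (EXEC): [IRQ0] PC=3: IRET -> resume IRQ0 at PC=0 (depth now 1) [depth=1]
Event 7 (EXEC): [IRQ0] PC=0: DEC 2 -> ACC=-2 [depth=1]
Event 8 (EXEC): [IRQ0] PC=1: INC 3 -> ACC=1 [depth=1]
Event 9 (INT 0): INT 0 arrives: push (IRQ0, PC=2), enter IRQ0 at PC=0 (depth now 2) [depth=2]
Event 10 (EXEC): [IRQ0] PC=0: DEC 2 -> ACC=-1 [depth=2]
Event 11 (EXEC): [IRQ0] PC=1: INC 3 -> ACC=2 [depth=2]
Event 12 (EXEC): [IRQ0] PC=2: DEC 1 -> ACC=1 [depth=2]
Event 13 (EXEC): [IRQ0] PC=3: IRET -> resume IRQ0 at PC=2 (depth now 1) [depth=1]
Event 14 (EXEC): [IRQ0] PC=2: DEC 1 -> ACC=0 [depth=1]
Event 15 (EXEC): [IRQ0] PC=3: IRET -> resume MAIN at PC=0 (depth now 0) [depth=0]
Event 16 (EXEC): [MAIN] PC=0: INC 5 -> ACC=5 [depth=0]
Event 17 (EXEC): [MAIN] PC=1: NOP [depth=0]
Event 18 (EXEC): [MAIN] PC=2: DEC 5 -> ACC=0 [depth=0]
Event 19 (INT 0): INT 0 arrives: push (MAIN, PC=3), enter IRQ0 at PC=0 (depth now 1) [depth=1]
Event 20 (EXEC): [IRQ0] PC=0: DEC 2 -> ACC=-2 [depth=1]
Event 21 (EXEC): [IRQ0] PC=1: INC 3 -> ACC=1 [depth=1]
Event 22 (INT 0): INT 0 arrives: push (IRQ0, PC=2), enter IRQ0 at PC=0 (depth now 2) [depth=2]
Event 23 (EXEC): [IRQ0] PC=0: DEC 2 -> ACC=-1 [depth=2]
Event 24 (EXEC): [IRQ0] PC=1: INC 3 -> ACC=2 [depth=2]
Event 25 (EXEC): [IRQ0] PC=2: DEC 1 -> ACC=1 [depth=2]
Event 26 (EXEC): [IRQ0] PC=3: IRET -> resume IRQ0 at PC=2 (depth now 1) [depth=1]
Event 27 (EXEC): [IRQ0] PC=2: DEC 1 -> ACC=0 [depth=1]
Event 28 (EXEC): [IRQ0] PC=3: IRET -> resume MAIN at PC=3 (depth now 0) [depth=0]
Event 29 (EXEC): [MAIN] PC=3: DEC 4 -> ACC=-4 [depth=0]
Event 30 (EXEC): [MAIN] PC=4: NOP [depth=0]
Event 31 (EXEC): [MAIN] PC=5: DEC 4 -> ACC=-8 [depth=0]
Event 32 (EXEC): [MAIN] PC=6: HALT [depth=0]
Max depth observed: 2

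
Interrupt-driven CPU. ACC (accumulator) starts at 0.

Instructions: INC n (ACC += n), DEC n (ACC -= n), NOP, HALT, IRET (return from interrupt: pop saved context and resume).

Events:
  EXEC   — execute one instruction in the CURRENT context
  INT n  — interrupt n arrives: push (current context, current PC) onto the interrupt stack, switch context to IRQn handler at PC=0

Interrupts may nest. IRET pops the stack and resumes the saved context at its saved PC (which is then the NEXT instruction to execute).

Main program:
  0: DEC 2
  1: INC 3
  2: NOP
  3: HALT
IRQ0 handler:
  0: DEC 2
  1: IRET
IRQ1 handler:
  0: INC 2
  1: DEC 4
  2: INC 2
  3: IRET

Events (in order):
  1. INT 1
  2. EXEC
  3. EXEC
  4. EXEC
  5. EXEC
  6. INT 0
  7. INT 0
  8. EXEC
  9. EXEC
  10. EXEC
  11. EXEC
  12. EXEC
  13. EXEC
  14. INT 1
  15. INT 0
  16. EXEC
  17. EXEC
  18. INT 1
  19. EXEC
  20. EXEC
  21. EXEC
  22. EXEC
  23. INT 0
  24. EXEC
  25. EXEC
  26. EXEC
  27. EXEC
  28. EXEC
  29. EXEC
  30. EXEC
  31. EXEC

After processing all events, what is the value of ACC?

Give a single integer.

Answer: -7

Derivation:
Event 1 (INT 1): INT 1 arrives: push (MAIN, PC=0), enter IRQ1 at PC=0 (depth now 1)
Event 2 (EXEC): [IRQ1] PC=0: INC 2 -> ACC=2
Event 3 (EXEC): [IRQ1] PC=1: DEC 4 -> ACC=-2
Event 4 (EXEC): [IRQ1] PC=2: INC 2 -> ACC=0
Event 5 (EXEC): [IRQ1] PC=3: IRET -> resume MAIN at PC=0 (depth now 0)
Event 6 (INT 0): INT 0 arrives: push (MAIN, PC=0), enter IRQ0 at PC=0 (depth now 1)
Event 7 (INT 0): INT 0 arrives: push (IRQ0, PC=0), enter IRQ0 at PC=0 (depth now 2)
Event 8 (EXEC): [IRQ0] PC=0: DEC 2 -> ACC=-2
Event 9 (EXEC): [IRQ0] PC=1: IRET -> resume IRQ0 at PC=0 (depth now 1)
Event 10 (EXEC): [IRQ0] PC=0: DEC 2 -> ACC=-4
Event 11 (EXEC): [IRQ0] PC=1: IRET -> resume MAIN at PC=0 (depth now 0)
Event 12 (EXEC): [MAIN] PC=0: DEC 2 -> ACC=-6
Event 13 (EXEC): [MAIN] PC=1: INC 3 -> ACC=-3
Event 14 (INT 1): INT 1 arrives: push (MAIN, PC=2), enter IRQ1 at PC=0 (depth now 1)
Event 15 (INT 0): INT 0 arrives: push (IRQ1, PC=0), enter IRQ0 at PC=0 (depth now 2)
Event 16 (EXEC): [IRQ0] PC=0: DEC 2 -> ACC=-5
Event 17 (EXEC): [IRQ0] PC=1: IRET -> resume IRQ1 at PC=0 (depth now 1)
Event 18 (INT 1): INT 1 arrives: push (IRQ1, PC=0), enter IRQ1 at PC=0 (depth now 2)
Event 19 (EXEC): [IRQ1] PC=0: INC 2 -> ACC=-3
Event 20 (EXEC): [IRQ1] PC=1: DEC 4 -> ACC=-7
Event 21 (EXEC): [IRQ1] PC=2: INC 2 -> ACC=-5
Event 22 (EXEC): [IRQ1] PC=3: IRET -> resume IRQ1 at PC=0 (depth now 1)
Event 23 (INT 0): INT 0 arrives: push (IRQ1, PC=0), enter IRQ0 at PC=0 (depth now 2)
Event 24 (EXEC): [IRQ0] PC=0: DEC 2 -> ACC=-7
Event 25 (EXEC): [IRQ0] PC=1: IRET -> resume IRQ1 at PC=0 (depth now 1)
Event 26 (EXEC): [IRQ1] PC=0: INC 2 -> ACC=-5
Event 27 (EXEC): [IRQ1] PC=1: DEC 4 -> ACC=-9
Event 28 (EXEC): [IRQ1] PC=2: INC 2 -> ACC=-7
Event 29 (EXEC): [IRQ1] PC=3: IRET -> resume MAIN at PC=2 (depth now 0)
Event 30 (EXEC): [MAIN] PC=2: NOP
Event 31 (EXEC): [MAIN] PC=3: HALT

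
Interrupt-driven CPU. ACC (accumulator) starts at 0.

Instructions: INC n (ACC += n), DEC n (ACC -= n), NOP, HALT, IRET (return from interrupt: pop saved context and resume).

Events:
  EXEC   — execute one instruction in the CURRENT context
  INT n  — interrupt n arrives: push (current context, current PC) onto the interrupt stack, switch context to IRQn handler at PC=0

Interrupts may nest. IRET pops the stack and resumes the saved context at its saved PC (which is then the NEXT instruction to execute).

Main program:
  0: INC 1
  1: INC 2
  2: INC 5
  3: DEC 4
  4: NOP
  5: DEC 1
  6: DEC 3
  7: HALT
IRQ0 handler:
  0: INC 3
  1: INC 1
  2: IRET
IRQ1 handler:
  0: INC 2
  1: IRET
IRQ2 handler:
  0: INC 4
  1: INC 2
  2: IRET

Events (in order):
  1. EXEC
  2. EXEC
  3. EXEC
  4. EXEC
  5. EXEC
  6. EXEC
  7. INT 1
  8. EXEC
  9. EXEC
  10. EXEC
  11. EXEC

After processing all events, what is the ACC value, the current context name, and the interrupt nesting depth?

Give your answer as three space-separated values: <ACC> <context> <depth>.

Event 1 (EXEC): [MAIN] PC=0: INC 1 -> ACC=1
Event 2 (EXEC): [MAIN] PC=1: INC 2 -> ACC=3
Event 3 (EXEC): [MAIN] PC=2: INC 5 -> ACC=8
Event 4 (EXEC): [MAIN] PC=3: DEC 4 -> ACC=4
Event 5 (EXEC): [MAIN] PC=4: NOP
Event 6 (EXEC): [MAIN] PC=5: DEC 1 -> ACC=3
Event 7 (INT 1): INT 1 arrives: push (MAIN, PC=6), enter IRQ1 at PC=0 (depth now 1)
Event 8 (EXEC): [IRQ1] PC=0: INC 2 -> ACC=5
Event 9 (EXEC): [IRQ1] PC=1: IRET -> resume MAIN at PC=6 (depth now 0)
Event 10 (EXEC): [MAIN] PC=6: DEC 3 -> ACC=2
Event 11 (EXEC): [MAIN] PC=7: HALT

Answer: 2 MAIN 0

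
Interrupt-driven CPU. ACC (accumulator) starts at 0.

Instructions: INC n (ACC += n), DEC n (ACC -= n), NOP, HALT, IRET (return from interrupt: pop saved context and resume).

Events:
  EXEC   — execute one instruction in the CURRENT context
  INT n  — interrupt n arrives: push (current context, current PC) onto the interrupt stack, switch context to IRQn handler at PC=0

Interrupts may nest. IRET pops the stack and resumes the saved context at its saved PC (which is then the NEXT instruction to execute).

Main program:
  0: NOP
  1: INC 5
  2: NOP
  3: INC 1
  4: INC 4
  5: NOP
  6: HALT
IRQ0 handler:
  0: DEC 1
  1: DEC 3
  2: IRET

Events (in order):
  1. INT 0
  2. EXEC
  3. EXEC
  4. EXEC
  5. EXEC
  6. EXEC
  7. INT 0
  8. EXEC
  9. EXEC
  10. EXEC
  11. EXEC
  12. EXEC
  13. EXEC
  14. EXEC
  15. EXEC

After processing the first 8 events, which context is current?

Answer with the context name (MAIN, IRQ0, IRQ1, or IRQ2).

Event 1 (INT 0): INT 0 arrives: push (MAIN, PC=0), enter IRQ0 at PC=0 (depth now 1)
Event 2 (EXEC): [IRQ0] PC=0: DEC 1 -> ACC=-1
Event 3 (EXEC): [IRQ0] PC=1: DEC 3 -> ACC=-4
Event 4 (EXEC): [IRQ0] PC=2: IRET -> resume MAIN at PC=0 (depth now 0)
Event 5 (EXEC): [MAIN] PC=0: NOP
Event 6 (EXEC): [MAIN] PC=1: INC 5 -> ACC=1
Event 7 (INT 0): INT 0 arrives: push (MAIN, PC=2), enter IRQ0 at PC=0 (depth now 1)
Event 8 (EXEC): [IRQ0] PC=0: DEC 1 -> ACC=0

Answer: IRQ0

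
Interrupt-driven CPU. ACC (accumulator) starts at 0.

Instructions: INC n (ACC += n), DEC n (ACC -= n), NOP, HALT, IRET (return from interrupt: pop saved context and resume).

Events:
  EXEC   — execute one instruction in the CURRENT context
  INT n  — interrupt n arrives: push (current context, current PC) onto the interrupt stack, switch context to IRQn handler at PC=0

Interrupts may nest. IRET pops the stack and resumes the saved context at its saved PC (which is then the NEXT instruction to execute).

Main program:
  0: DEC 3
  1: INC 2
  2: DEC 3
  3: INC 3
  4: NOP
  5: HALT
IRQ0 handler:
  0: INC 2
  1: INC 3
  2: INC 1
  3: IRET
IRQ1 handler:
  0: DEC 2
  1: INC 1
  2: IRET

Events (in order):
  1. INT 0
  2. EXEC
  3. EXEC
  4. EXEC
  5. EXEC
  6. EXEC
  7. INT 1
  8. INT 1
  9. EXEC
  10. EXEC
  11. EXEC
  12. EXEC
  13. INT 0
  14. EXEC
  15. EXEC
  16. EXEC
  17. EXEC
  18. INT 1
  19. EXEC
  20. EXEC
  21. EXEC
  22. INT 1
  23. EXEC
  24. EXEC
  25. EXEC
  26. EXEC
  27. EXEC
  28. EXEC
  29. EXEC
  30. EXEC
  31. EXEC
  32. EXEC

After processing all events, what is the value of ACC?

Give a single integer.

Event 1 (INT 0): INT 0 arrives: push (MAIN, PC=0), enter IRQ0 at PC=0 (depth now 1)
Event 2 (EXEC): [IRQ0] PC=0: INC 2 -> ACC=2
Event 3 (EXEC): [IRQ0] PC=1: INC 3 -> ACC=5
Event 4 (EXEC): [IRQ0] PC=2: INC 1 -> ACC=6
Event 5 (EXEC): [IRQ0] PC=3: IRET -> resume MAIN at PC=0 (depth now 0)
Event 6 (EXEC): [MAIN] PC=0: DEC 3 -> ACC=3
Event 7 (INT 1): INT 1 arrives: push (MAIN, PC=1), enter IRQ1 at PC=0 (depth now 1)
Event 8 (INT 1): INT 1 arrives: push (IRQ1, PC=0), enter IRQ1 at PC=0 (depth now 2)
Event 9 (EXEC): [IRQ1] PC=0: DEC 2 -> ACC=1
Event 10 (EXEC): [IRQ1] PC=1: INC 1 -> ACC=2
Event 11 (EXEC): [IRQ1] PC=2: IRET -> resume IRQ1 at PC=0 (depth now 1)
Event 12 (EXEC): [IRQ1] PC=0: DEC 2 -> ACC=0
Event 13 (INT 0): INT 0 arrives: push (IRQ1, PC=1), enter IRQ0 at PC=0 (depth now 2)
Event 14 (EXEC): [IRQ0] PC=0: INC 2 -> ACC=2
Event 15 (EXEC): [IRQ0] PC=1: INC 3 -> ACC=5
Event 16 (EXEC): [IRQ0] PC=2: INC 1 -> ACC=6
Event 17 (EXEC): [IRQ0] PC=3: IRET -> resume IRQ1 at PC=1 (depth now 1)
Event 18 (INT 1): INT 1 arrives: push (IRQ1, PC=1), enter IRQ1 at PC=0 (depth now 2)
Event 19 (EXEC): [IRQ1] PC=0: DEC 2 -> ACC=4
Event 20 (EXEC): [IRQ1] PC=1: INC 1 -> ACC=5
Event 21 (EXEC): [IRQ1] PC=2: IRET -> resume IRQ1 at PC=1 (depth now 1)
Event 22 (INT 1): INT 1 arrives: push (IRQ1, PC=1), enter IRQ1 at PC=0 (depth now 2)
Event 23 (EXEC): [IRQ1] PC=0: DEC 2 -> ACC=3
Event 24 (EXEC): [IRQ1] PC=1: INC 1 -> ACC=4
Event 25 (EXEC): [IRQ1] PC=2: IRET -> resume IRQ1 at PC=1 (depth now 1)
Event 26 (EXEC): [IRQ1] PC=1: INC 1 -> ACC=5
Event 27 (EXEC): [IRQ1] PC=2: IRET -> resume MAIN at PC=1 (depth now 0)
Event 28 (EXEC): [MAIN] PC=1: INC 2 -> ACC=7
Event 29 (EXEC): [MAIN] PC=2: DEC 3 -> ACC=4
Event 30 (EXEC): [MAIN] PC=3: INC 3 -> ACC=7
Event 31 (EXEC): [MAIN] PC=4: NOP
Event 32 (EXEC): [MAIN] PC=5: HALT

Answer: 7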